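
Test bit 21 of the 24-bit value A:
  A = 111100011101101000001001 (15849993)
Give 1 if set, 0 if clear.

Bit 21 is the 22nd from the right.
  111100011101101000001001
    ^
That bit is 1.

Answer: 1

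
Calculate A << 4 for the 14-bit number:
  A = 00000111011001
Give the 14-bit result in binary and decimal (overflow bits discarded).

Shift left by 4: drop the top 4 bit(s), append 4 zero(s) on the right.
  00000111011001  ->  discard [0000], keep [0111011001], append 0000
= 01110110010000

Answer: 01110110010000 (7568)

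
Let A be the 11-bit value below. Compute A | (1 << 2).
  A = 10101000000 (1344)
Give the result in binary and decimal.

Mask = 1 << 2 = 00000000100
Bit 2 of A is 0, so OR-ing with the mask flips it to 1.
  10101000000
| 00000000100
-------------
  10101000100

Answer: 10101000100 (1348)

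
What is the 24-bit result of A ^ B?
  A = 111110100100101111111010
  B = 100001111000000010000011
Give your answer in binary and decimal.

Apply ^ to each column (1 where bits differ):
  111110100100101111111010
^ 100001111000000010000011
--------------------------
  011111011100101101111001

Answer: 011111011100101101111001 (8244089)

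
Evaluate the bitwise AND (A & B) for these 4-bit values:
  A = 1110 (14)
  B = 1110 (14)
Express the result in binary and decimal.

Apply & to each column (1 only where both bits are 1):
  1110
& 1110
------
  1110

Answer: 1110 (14)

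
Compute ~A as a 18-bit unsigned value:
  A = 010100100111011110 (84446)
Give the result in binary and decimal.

Flip each bit (0->1, 1->0):
  010100100111011110
  101011011000100001

Answer: 101011011000100001 (177697)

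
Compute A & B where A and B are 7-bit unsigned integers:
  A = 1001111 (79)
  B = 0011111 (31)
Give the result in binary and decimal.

Apply & to each column (1 only where both bits are 1):
  1001111
& 0011111
---------
  0001111

Answer: 0001111 (15)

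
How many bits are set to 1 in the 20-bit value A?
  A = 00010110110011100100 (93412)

00010110110011100100
1-bits at positions (from bit 0 = LSB): 2, 5, 6, 7, 10, 11, 13, 14, 16
Count = 9

Answer: 9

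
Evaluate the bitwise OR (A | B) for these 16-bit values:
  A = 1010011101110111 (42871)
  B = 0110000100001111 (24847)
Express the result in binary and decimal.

Apply | to each column (1 where either bit is 1):
  1010011101110111
| 0110000100001111
------------------
  1110011101111111

Answer: 1110011101111111 (59263)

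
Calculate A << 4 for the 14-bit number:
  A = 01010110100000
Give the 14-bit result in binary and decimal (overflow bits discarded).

Shift left by 4: drop the top 4 bit(s), append 4 zero(s) on the right.
  01010110100000  ->  discard [0101], keep [0110100000], append 0000
= 01101000000000

Answer: 01101000000000 (6656)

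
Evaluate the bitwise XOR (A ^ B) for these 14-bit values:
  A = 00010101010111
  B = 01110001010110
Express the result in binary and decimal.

Apply ^ to each column (1 where bits differ):
  00010101010111
^ 01110001010110
----------------
  01100100000001

Answer: 01100100000001 (6401)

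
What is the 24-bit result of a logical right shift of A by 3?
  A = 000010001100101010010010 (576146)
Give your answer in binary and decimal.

Logical shift right by 3: drop the bottom 3 bit(s), prepend 3 zero(s) on the left.
  000010001100101010010010  ->  keep [000010001100101010010], discard [010], prepend 000
= 000000010001100101010010

Answer: 000000010001100101010010 (72018)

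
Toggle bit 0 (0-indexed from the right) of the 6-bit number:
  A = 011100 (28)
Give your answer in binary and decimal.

Mask = 1 << 0 = 000001
Bit 0 of A is 0; XOR with the mask flips it to 1.
  011100
^ 000001
--------
  011101

Answer: 011101 (29)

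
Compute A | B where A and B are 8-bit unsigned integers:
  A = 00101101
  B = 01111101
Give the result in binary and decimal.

Apply | to each column (1 where either bit is 1):
  00101101
| 01111101
----------
  01111101

Answer: 01111101 (125)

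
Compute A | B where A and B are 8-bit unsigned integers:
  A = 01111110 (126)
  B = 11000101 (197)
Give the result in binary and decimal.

Apply | to each column (1 where either bit is 1):
  01111110
| 11000101
----------
  11111111

Answer: 11111111 (255)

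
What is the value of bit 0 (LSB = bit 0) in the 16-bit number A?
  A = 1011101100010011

Bit 0 is the 1st from the right.
  1011101100010011
                 ^
That bit is 1.

Answer: 1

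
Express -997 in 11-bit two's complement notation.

1. Binary of +997:  01111100101
2. Invert bits:     10000011010
3. Add 1:           10000011011

Answer: 10000011011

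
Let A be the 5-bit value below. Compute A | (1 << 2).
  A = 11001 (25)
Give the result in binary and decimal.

Mask = 1 << 2 = 00100
Bit 2 of A is 0, so OR-ing with the mask flips it to 1.
  11001
| 00100
-------
  11101

Answer: 11101 (29)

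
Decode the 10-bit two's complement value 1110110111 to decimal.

MSB is 1, so the value is negative. Find the magnitude:
1. Invert bits:  0001001000
2. Add 1:        0001001001  = 73
3. Apply sign:   -73

Answer: -73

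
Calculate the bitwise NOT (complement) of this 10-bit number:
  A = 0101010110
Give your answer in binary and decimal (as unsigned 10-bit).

Flip each bit (0->1, 1->0):
  0101010110
  1010101001

Answer: 1010101001 (681)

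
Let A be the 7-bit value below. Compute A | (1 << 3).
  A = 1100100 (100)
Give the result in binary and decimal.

Mask = 1 << 3 = 0001000
Bit 3 of A is 0, so OR-ing with the mask flips it to 1.
  1100100
| 0001000
---------
  1101100

Answer: 1101100 (108)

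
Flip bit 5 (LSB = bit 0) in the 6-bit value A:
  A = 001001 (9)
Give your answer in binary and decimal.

Mask = 1 << 5 = 100000
Bit 5 of A is 0; XOR with the mask flips it to 1.
  001001
^ 100000
--------
  101001

Answer: 101001 (41)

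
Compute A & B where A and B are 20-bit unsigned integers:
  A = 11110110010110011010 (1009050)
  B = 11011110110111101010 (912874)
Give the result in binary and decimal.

Apply & to each column (1 only where both bits are 1):
  11110110010110011010
& 11011110110111101010
----------------------
  11010110010110001010

Answer: 11010110010110001010 (877962)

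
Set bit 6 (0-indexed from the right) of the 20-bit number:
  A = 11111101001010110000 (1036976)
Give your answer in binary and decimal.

Mask = 1 << 6 = 00000000000001000000
Bit 6 of A is 0, so OR-ing with the mask flips it to 1.
  11111101001010110000
| 00000000000001000000
----------------------
  11111101001011110000

Answer: 11111101001011110000 (1037040)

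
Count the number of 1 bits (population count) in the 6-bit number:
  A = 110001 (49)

110001
1-bits at positions (from bit 0 = LSB): 0, 4, 5
Count = 3

Answer: 3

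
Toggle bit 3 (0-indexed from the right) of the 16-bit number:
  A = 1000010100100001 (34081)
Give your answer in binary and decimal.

Mask = 1 << 3 = 0000000000001000
Bit 3 of A is 0; XOR with the mask flips it to 1.
  1000010100100001
^ 0000000000001000
------------------
  1000010100101001

Answer: 1000010100101001 (34089)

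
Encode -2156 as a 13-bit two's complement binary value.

1. Binary of +2156:  0100001101100
2. Invert bits:     1011110010011
3. Add 1:           1011110010100

Answer: 1011110010100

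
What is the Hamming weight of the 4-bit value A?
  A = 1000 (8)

1000
1-bits at positions (from bit 0 = LSB): 3
Count = 1

Answer: 1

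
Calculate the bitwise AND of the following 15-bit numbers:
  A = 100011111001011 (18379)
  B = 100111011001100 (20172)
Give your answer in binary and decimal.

Apply & to each column (1 only where both bits are 1):
  100011111001011
& 100111011001100
-----------------
  100011011001000

Answer: 100011011001000 (18120)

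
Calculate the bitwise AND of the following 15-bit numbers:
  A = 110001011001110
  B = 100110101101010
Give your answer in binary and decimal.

Apply & to each column (1 only where both bits are 1):
  110001011001110
& 100110101101010
-----------------
  100000001001010

Answer: 100000001001010 (16458)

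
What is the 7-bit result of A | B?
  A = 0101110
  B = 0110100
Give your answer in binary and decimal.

Apply | to each column (1 where either bit is 1):
  0101110
| 0110100
---------
  0111110

Answer: 0111110 (62)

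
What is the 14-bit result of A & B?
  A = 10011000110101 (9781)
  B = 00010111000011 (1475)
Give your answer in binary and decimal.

Apply & to each column (1 only where both bits are 1):
  10011000110101
& 00010111000011
----------------
  00010000000001

Answer: 00010000000001 (1025)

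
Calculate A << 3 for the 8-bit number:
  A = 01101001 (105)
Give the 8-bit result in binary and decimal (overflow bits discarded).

Shift left by 3: drop the top 3 bit(s), append 3 zero(s) on the right.
  01101001  ->  discard [011], keep [01001], append 000
= 01001000

Answer: 01001000 (72)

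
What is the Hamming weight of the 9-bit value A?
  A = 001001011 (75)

001001011
1-bits at positions (from bit 0 = LSB): 0, 1, 3, 6
Count = 4

Answer: 4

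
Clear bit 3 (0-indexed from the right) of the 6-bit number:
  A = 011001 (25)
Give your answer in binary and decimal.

Mask = ~(1 << 3) = 110111
Bit 3 of A is 1, so AND-ing with the mask clears it to 0.
  011001
& 110111
--------
  010001

Answer: 010001 (17)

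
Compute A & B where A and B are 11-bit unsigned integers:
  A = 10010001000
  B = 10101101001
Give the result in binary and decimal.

Apply & to each column (1 only where both bits are 1):
  10010001000
& 10101101001
-------------
  10000001000

Answer: 10000001000 (1032)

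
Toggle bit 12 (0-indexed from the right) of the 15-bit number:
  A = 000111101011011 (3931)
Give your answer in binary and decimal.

Mask = 1 << 12 = 001000000000000
Bit 12 of A is 0; XOR with the mask flips it to 1.
  000111101011011
^ 001000000000000
-----------------
  001111101011011

Answer: 001111101011011 (8027)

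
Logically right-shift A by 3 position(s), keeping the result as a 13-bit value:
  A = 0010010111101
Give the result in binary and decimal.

Logical shift right by 3: drop the bottom 3 bit(s), prepend 3 zero(s) on the left.
  0010010111101  ->  keep [0010010111], discard [101], prepend 000
= 0000010010111

Answer: 0000010010111 (151)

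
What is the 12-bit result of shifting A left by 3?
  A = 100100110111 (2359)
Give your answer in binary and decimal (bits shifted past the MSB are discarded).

Shift left by 3: drop the top 3 bit(s), append 3 zero(s) on the right.
  100100110111  ->  discard [100], keep [100110111], append 000
= 100110111000

Answer: 100110111000 (2488)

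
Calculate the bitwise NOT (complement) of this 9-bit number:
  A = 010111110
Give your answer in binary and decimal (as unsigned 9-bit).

Flip each bit (0->1, 1->0):
  010111110
  101000001

Answer: 101000001 (321)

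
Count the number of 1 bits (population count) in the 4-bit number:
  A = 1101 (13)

1101
1-bits at positions (from bit 0 = LSB): 0, 2, 3
Count = 3

Answer: 3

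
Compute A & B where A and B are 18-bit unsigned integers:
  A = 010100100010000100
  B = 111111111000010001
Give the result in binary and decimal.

Apply & to each column (1 only where both bits are 1):
  010100100010000100
& 111111111000010001
--------------------
  010100100000000000

Answer: 010100100000000000 (83968)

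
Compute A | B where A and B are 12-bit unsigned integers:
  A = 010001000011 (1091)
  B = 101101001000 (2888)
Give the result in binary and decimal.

Apply | to each column (1 where either bit is 1):
  010001000011
| 101101001000
--------------
  111101001011

Answer: 111101001011 (3915)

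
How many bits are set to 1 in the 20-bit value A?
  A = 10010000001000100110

10010000001000100110
1-bits at positions (from bit 0 = LSB): 1, 2, 5, 9, 16, 19
Count = 6

Answer: 6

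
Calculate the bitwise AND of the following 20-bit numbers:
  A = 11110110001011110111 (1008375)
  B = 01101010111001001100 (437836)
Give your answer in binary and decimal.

Apply & to each column (1 only where both bits are 1):
  11110110001011110111
& 01101010111001001100
----------------------
  01100010001001000100

Answer: 01100010001001000100 (401988)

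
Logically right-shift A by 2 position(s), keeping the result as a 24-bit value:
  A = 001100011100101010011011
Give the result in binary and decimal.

Logical shift right by 2: drop the bottom 2 bit(s), prepend 2 zero(s) on the left.
  001100011100101010011011  ->  keep [0011000111001010100110], discard [11], prepend 00
= 000011000111001010100110

Answer: 000011000111001010100110 (815782)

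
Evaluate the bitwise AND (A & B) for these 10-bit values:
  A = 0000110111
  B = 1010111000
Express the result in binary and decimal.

Apply & to each column (1 only where both bits are 1):
  0000110111
& 1010111000
------------
  0000110000

Answer: 0000110000 (48)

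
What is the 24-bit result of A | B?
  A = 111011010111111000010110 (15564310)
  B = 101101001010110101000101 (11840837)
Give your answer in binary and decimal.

Apply | to each column (1 where either bit is 1):
  111011010111111000010110
| 101101001010110101000101
--------------------------
  111111011111111101010111

Answer: 111111011111111101010111 (16645975)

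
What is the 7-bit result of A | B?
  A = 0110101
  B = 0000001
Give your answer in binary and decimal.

Apply | to each column (1 where either bit is 1):
  0110101
| 0000001
---------
  0110101

Answer: 0110101 (53)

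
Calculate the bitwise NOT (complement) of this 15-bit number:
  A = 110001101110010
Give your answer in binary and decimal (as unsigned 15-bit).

Flip each bit (0->1, 1->0):
  110001101110010
  001110010001101

Answer: 001110010001101 (7309)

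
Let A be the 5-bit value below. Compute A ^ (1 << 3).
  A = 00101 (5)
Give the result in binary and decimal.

Mask = 1 << 3 = 01000
Bit 3 of A is 0; XOR with the mask flips it to 1.
  00101
^ 01000
-------
  01101

Answer: 01101 (13)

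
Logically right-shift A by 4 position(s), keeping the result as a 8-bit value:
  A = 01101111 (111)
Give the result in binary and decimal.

Logical shift right by 4: drop the bottom 4 bit(s), prepend 4 zero(s) on the left.
  01101111  ->  keep [0110], discard [1111], prepend 0000
= 00000110

Answer: 00000110 (6)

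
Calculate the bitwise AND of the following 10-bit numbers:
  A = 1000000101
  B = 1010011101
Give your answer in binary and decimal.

Apply & to each column (1 only where both bits are 1):
  1000000101
& 1010011101
------------
  1000000101

Answer: 1000000101 (517)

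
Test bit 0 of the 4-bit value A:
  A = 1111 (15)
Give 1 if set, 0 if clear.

Bit 0 is the 1st from the right.
  1111
     ^
That bit is 1.

Answer: 1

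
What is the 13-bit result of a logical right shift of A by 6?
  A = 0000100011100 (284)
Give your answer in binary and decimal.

Logical shift right by 6: drop the bottom 6 bit(s), prepend 6 zero(s) on the left.
  0000100011100  ->  keep [0000100], discard [011100], prepend 000000
= 0000000000100

Answer: 0000000000100 (4)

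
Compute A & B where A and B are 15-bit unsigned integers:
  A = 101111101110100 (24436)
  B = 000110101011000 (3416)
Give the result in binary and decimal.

Apply & to each column (1 only where both bits are 1):
  101111101110100
& 000110101011000
-----------------
  000110101010000

Answer: 000110101010000 (3408)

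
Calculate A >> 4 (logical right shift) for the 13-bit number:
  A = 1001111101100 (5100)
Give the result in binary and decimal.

Logical shift right by 4: drop the bottom 4 bit(s), prepend 4 zero(s) on the left.
  1001111101100  ->  keep [100111110], discard [1100], prepend 0000
= 0000100111110

Answer: 0000100111110 (318)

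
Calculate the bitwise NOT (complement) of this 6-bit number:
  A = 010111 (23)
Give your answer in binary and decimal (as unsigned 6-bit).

Flip each bit (0->1, 1->0):
  010111
  101000

Answer: 101000 (40)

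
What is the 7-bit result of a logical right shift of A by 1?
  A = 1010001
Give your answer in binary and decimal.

Logical shift right by 1: drop the bottom 1 bit(s), prepend 1 zero(s) on the left.
  1010001  ->  keep [101000], discard [1], prepend 0
= 0101000

Answer: 0101000 (40)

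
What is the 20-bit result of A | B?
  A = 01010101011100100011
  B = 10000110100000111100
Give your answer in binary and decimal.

Apply | to each column (1 where either bit is 1):
  01010101011100100011
| 10000110100000111100
----------------------
  11010111111100111111

Answer: 11010111111100111111 (884543)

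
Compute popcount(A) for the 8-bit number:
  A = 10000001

10000001
1-bits at positions (from bit 0 = LSB): 0, 7
Count = 2

Answer: 2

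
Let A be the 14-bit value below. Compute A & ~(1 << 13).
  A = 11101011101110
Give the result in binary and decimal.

Mask = ~(1 << 13) = 01111111111111
Bit 13 of A is 1, so AND-ing with the mask clears it to 0.
  11101011101110
& 01111111111111
----------------
  01101011101110

Answer: 01101011101110 (6894)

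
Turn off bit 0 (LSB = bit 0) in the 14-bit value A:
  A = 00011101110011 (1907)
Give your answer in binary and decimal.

Mask = ~(1 << 0) = 11111111111110
Bit 0 of A is 1, so AND-ing with the mask clears it to 0.
  00011101110011
& 11111111111110
----------------
  00011101110010

Answer: 00011101110010 (1906)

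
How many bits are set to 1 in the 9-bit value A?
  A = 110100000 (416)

110100000
1-bits at positions (from bit 0 = LSB): 5, 7, 8
Count = 3

Answer: 3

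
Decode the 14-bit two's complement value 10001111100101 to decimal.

MSB is 1, so the value is negative. Find the magnitude:
1. Invert bits:  01110000011010
2. Add 1:        01110000011011  = 7195
3. Apply sign:   -7195

Answer: -7195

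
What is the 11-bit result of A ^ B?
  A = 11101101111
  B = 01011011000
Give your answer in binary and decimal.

Apply ^ to each column (1 where bits differ):
  11101101111
^ 01011011000
-------------
  10110110111

Answer: 10110110111 (1463)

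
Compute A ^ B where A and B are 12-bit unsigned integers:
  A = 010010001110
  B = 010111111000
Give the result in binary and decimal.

Apply ^ to each column (1 where bits differ):
  010010001110
^ 010111111000
--------------
  000101110110

Answer: 000101110110 (374)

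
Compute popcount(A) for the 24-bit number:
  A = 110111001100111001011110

110111001100111001011110
1-bits at positions (from bit 0 = LSB): 1, 2, 3, 4, 6, 9, 10, 11, 14, 15, 18, 19, 20, 22, 23
Count = 15

Answer: 15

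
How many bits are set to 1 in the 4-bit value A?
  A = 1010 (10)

1010
1-bits at positions (from bit 0 = LSB): 1, 3
Count = 2

Answer: 2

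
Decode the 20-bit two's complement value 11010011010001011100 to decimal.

MSB is 1, so the value is negative. Find the magnitude:
1. Invert bits:  00101100101110100011
2. Add 1:        00101100101110100100  = 183204
3. Apply sign:   -183204

Answer: -183204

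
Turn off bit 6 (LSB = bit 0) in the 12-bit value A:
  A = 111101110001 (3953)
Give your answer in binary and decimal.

Mask = ~(1 << 6) = 111110111111
Bit 6 of A is 1, so AND-ing with the mask clears it to 0.
  111101110001
& 111110111111
--------------
  111100110001

Answer: 111100110001 (3889)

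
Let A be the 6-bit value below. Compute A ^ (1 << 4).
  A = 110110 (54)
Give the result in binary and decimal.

Mask = 1 << 4 = 010000
Bit 4 of A is 1; XOR with the mask flips it to 0.
  110110
^ 010000
--------
  100110

Answer: 100110 (38)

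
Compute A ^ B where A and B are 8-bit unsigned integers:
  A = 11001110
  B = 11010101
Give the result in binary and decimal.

Apply ^ to each column (1 where bits differ):
  11001110
^ 11010101
----------
  00011011

Answer: 00011011 (27)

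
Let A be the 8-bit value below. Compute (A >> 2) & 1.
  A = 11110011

Bit 2 is the 3rd from the right.
  11110011
       ^
That bit is 0.

Answer: 0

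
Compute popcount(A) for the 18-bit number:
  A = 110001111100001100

110001111100001100
1-bits at positions (from bit 0 = LSB): 2, 3, 8, 9, 10, 11, 12, 16, 17
Count = 9

Answer: 9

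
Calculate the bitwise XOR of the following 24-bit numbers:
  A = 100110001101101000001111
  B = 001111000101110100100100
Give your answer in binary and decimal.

Apply ^ to each column (1 where bits differ):
  100110001101101000001111
^ 001111000101110100100100
--------------------------
  101001001000011100101011

Answer: 101001001000011100101011 (10782507)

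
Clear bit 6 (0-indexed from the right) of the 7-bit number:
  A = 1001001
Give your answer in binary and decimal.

Mask = ~(1 << 6) = 0111111
Bit 6 of A is 1, so AND-ing with the mask clears it to 0.
  1001001
& 0111111
---------
  0001001

Answer: 0001001 (9)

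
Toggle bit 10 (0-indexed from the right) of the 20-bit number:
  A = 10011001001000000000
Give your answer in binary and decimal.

Mask = 1 << 10 = 00000000010000000000
Bit 10 of A is 0; XOR with the mask flips it to 1.
  10011001001000000000
^ 00000000010000000000
----------------------
  10011001011000000000

Answer: 10011001011000000000 (628224)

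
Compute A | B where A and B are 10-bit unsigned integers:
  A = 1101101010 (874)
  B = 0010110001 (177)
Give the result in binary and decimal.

Apply | to each column (1 where either bit is 1):
  1101101010
| 0010110001
------------
  1111111011

Answer: 1111111011 (1019)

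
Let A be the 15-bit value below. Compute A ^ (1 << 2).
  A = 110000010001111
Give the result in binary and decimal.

Mask = 1 << 2 = 000000000000100
Bit 2 of A is 1; XOR with the mask flips it to 0.
  110000010001111
^ 000000000000100
-----------------
  110000010001011

Answer: 110000010001011 (24715)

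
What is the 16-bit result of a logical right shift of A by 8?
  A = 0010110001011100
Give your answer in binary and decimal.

Logical shift right by 8: drop the bottom 8 bit(s), prepend 8 zero(s) on the left.
  0010110001011100  ->  keep [00101100], discard [01011100], prepend 00000000
= 0000000000101100

Answer: 0000000000101100 (44)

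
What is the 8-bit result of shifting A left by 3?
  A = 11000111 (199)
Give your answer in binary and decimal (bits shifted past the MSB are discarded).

Shift left by 3: drop the top 3 bit(s), append 3 zero(s) on the right.
  11000111  ->  discard [110], keep [00111], append 000
= 00111000

Answer: 00111000 (56)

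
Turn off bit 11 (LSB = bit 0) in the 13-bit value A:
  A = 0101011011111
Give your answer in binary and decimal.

Mask = ~(1 << 11) = 1011111111111
Bit 11 of A is 1, so AND-ing with the mask clears it to 0.
  0101011011111
& 1011111111111
---------------
  0001011011111

Answer: 0001011011111 (735)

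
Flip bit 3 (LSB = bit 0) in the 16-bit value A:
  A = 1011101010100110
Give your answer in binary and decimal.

Mask = 1 << 3 = 0000000000001000
Bit 3 of A is 0; XOR with the mask flips it to 1.
  1011101010100110
^ 0000000000001000
------------------
  1011101010101110

Answer: 1011101010101110 (47790)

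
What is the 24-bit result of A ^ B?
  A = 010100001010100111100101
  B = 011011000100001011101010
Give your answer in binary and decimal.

Apply ^ to each column (1 where bits differ):
  010100001010100111100101
^ 011011000100001011101010
--------------------------
  001111001110101100001111

Answer: 001111001110101100001111 (3992335)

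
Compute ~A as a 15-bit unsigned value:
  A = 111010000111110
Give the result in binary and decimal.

Flip each bit (0->1, 1->0):
  111010000111110
  000101111000001

Answer: 000101111000001 (3009)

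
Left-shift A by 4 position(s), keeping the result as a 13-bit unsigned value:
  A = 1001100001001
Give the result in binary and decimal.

Shift left by 4: drop the top 4 bit(s), append 4 zero(s) on the right.
  1001100001001  ->  discard [1001], keep [100001001], append 0000
= 1000010010000

Answer: 1000010010000 (4240)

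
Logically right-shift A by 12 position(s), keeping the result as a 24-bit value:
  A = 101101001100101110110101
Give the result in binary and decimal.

Logical shift right by 12: drop the bottom 12 bit(s), prepend 12 zero(s) on the left.
  101101001100101110110101  ->  keep [101101001100], discard [101110110101], prepend 000000000000
= 000000000000101101001100

Answer: 000000000000101101001100 (2892)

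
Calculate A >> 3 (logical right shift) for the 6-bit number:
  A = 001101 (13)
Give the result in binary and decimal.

Logical shift right by 3: drop the bottom 3 bit(s), prepend 3 zero(s) on the left.
  001101  ->  keep [001], discard [101], prepend 000
= 000001

Answer: 000001 (1)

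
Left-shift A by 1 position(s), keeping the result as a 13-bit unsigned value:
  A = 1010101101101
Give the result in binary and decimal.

Shift left by 1: drop the top 1 bit(s), append 1 zero(s) on the right.
  1010101101101  ->  discard [1], keep [010101101101], append 0
= 0101011011010

Answer: 0101011011010 (2778)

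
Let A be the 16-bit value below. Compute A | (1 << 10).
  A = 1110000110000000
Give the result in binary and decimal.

Mask = 1 << 10 = 0000010000000000
Bit 10 of A is 0, so OR-ing with the mask flips it to 1.
  1110000110000000
| 0000010000000000
------------------
  1110010110000000

Answer: 1110010110000000 (58752)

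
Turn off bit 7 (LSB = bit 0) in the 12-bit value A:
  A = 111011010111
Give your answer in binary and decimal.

Mask = ~(1 << 7) = 111101111111
Bit 7 of A is 1, so AND-ing with the mask clears it to 0.
  111011010111
& 111101111111
--------------
  111001010111

Answer: 111001010111 (3671)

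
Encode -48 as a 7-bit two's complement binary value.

1. Binary of +48:  0110000
2. Invert bits:     1001111
3. Add 1:           1010000

Answer: 1010000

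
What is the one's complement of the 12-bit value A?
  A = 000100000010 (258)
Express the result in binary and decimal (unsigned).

Flip each bit (0->1, 1->0):
  000100000010
  111011111101

Answer: 111011111101 (3837)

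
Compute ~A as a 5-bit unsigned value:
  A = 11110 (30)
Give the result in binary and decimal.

Flip each bit (0->1, 1->0):
  11110
  00001

Answer: 00001 (1)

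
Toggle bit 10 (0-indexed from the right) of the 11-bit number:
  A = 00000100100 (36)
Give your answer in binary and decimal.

Mask = 1 << 10 = 10000000000
Bit 10 of A is 0; XOR with the mask flips it to 1.
  00000100100
^ 10000000000
-------------
  10000100100

Answer: 10000100100 (1060)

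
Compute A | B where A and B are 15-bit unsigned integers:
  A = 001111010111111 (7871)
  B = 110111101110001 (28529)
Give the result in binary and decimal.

Apply | to each column (1 where either bit is 1):
  001111010111111
| 110111101110001
-----------------
  111111111111111

Answer: 111111111111111 (32767)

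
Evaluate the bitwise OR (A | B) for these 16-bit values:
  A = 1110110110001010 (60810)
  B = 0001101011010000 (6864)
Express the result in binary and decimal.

Apply | to each column (1 where either bit is 1):
  1110110110001010
| 0001101011010000
------------------
  1111111111011010

Answer: 1111111111011010 (65498)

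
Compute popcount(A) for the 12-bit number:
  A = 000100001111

000100001111
1-bits at positions (from bit 0 = LSB): 0, 1, 2, 3, 8
Count = 5

Answer: 5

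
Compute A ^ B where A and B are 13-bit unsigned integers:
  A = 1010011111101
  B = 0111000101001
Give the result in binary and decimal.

Apply ^ to each column (1 where bits differ):
  1010011111101
^ 0111000101001
---------------
  1101011010100

Answer: 1101011010100 (6868)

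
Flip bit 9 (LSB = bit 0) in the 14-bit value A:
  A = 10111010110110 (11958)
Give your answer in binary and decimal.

Mask = 1 << 9 = 00001000000000
Bit 9 of A is 1; XOR with the mask flips it to 0.
  10111010110110
^ 00001000000000
----------------
  10110010110110

Answer: 10110010110110 (11446)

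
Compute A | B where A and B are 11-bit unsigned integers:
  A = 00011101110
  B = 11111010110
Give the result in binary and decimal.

Apply | to each column (1 where either bit is 1):
  00011101110
| 11111010110
-------------
  11111111110

Answer: 11111111110 (2046)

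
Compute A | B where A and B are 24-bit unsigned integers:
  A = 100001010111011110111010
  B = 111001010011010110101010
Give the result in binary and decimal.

Apply | to each column (1 where either bit is 1):
  100001010111011110111010
| 111001010011010110101010
--------------------------
  111001010111011110111010

Answer: 111001010111011110111010 (15038394)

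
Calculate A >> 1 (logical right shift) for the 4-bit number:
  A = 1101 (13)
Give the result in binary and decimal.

Logical shift right by 1: drop the bottom 1 bit(s), prepend 1 zero(s) on the left.
  1101  ->  keep [110], discard [1], prepend 0
= 0110

Answer: 0110 (6)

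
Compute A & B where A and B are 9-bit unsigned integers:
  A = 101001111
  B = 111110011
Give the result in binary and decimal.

Apply & to each column (1 only where both bits are 1):
  101001111
& 111110011
-----------
  101000011

Answer: 101000011 (323)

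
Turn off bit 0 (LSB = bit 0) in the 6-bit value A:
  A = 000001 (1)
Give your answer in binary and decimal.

Mask = ~(1 << 0) = 111110
Bit 0 of A is 1, so AND-ing with the mask clears it to 0.
  000001
& 111110
--------
  000000

Answer: 000000 (0)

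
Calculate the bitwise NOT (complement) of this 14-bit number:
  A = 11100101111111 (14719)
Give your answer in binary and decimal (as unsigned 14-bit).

Flip each bit (0->1, 1->0):
  11100101111111
  00011010000000

Answer: 00011010000000 (1664)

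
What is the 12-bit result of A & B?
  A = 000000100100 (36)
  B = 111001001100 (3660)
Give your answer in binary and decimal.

Apply & to each column (1 only where both bits are 1):
  000000100100
& 111001001100
--------------
  000000000100

Answer: 000000000100 (4)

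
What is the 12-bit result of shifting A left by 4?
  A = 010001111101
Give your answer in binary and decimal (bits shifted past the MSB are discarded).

Shift left by 4: drop the top 4 bit(s), append 4 zero(s) on the right.
  010001111101  ->  discard [0100], keep [01111101], append 0000
= 011111010000

Answer: 011111010000 (2000)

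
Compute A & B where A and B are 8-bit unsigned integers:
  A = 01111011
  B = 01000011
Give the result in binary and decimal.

Apply & to each column (1 only where both bits are 1):
  01111011
& 01000011
----------
  01000011

Answer: 01000011 (67)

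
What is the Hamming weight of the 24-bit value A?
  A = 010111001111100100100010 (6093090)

010111001111100100100010
1-bits at positions (from bit 0 = LSB): 1, 5, 8, 11, 12, 13, 14, 15, 18, 19, 20, 22
Count = 12

Answer: 12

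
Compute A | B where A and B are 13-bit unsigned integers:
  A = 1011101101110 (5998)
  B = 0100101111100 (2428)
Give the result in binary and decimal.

Apply | to each column (1 where either bit is 1):
  1011101101110
| 0100101111100
---------------
  1111101111110

Answer: 1111101111110 (8062)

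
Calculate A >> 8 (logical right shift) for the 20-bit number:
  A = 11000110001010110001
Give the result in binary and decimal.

Logical shift right by 8: drop the bottom 8 bit(s), prepend 8 zero(s) on the left.
  11000110001010110001  ->  keep [110001100010], discard [10110001], prepend 00000000
= 00000000110001100010

Answer: 00000000110001100010 (3170)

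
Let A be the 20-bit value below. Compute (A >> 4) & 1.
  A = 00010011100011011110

Bit 4 is the 5th from the right.
  00010011100011011110
                 ^
That bit is 1.

Answer: 1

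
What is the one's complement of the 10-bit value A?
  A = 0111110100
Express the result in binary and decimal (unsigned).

Flip each bit (0->1, 1->0):
  0111110100
  1000001011

Answer: 1000001011 (523)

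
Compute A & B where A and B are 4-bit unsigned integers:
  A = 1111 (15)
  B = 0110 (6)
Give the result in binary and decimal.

Apply & to each column (1 only where both bits are 1):
  1111
& 0110
------
  0110

Answer: 0110 (6)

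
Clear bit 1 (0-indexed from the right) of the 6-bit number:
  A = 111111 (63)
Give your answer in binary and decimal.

Mask = ~(1 << 1) = 111101
Bit 1 of A is 1, so AND-ing with the mask clears it to 0.
  111111
& 111101
--------
  111101

Answer: 111101 (61)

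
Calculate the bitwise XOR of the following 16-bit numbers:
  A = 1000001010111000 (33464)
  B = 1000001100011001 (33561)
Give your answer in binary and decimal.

Apply ^ to each column (1 where bits differ):
  1000001010111000
^ 1000001100011001
------------------
  0000000110100001

Answer: 0000000110100001 (417)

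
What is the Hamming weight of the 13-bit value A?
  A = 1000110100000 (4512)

1000110100000
1-bits at positions (from bit 0 = LSB): 5, 7, 8, 12
Count = 4

Answer: 4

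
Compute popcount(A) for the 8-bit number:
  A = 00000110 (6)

00000110
1-bits at positions (from bit 0 = LSB): 1, 2
Count = 2

Answer: 2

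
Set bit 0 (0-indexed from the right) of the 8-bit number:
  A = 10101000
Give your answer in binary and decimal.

Mask = 1 << 0 = 00000001
Bit 0 of A is 0, so OR-ing with the mask flips it to 1.
  10101000
| 00000001
----------
  10101001

Answer: 10101001 (169)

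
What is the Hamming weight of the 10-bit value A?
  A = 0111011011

0111011011
1-bits at positions (from bit 0 = LSB): 0, 1, 3, 4, 6, 7, 8
Count = 7

Answer: 7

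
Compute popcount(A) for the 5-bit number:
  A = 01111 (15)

01111
1-bits at positions (from bit 0 = LSB): 0, 1, 2, 3
Count = 4

Answer: 4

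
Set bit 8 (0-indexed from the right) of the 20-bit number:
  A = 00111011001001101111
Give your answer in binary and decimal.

Mask = 1 << 8 = 00000000000100000000
Bit 8 of A is 0, so OR-ing with the mask flips it to 1.
  00111011001001101111
| 00000000000100000000
----------------------
  00111011001101101111

Answer: 00111011001101101111 (242543)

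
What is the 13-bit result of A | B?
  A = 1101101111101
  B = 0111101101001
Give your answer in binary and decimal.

Apply | to each column (1 where either bit is 1):
  1101101111101
| 0111101101001
---------------
  1111101111101

Answer: 1111101111101 (8061)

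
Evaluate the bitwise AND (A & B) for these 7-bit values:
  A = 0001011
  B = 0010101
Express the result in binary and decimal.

Apply & to each column (1 only where both bits are 1):
  0001011
& 0010101
---------
  0000001

Answer: 0000001 (1)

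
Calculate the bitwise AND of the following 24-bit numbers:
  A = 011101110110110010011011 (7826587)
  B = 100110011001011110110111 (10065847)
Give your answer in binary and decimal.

Apply & to each column (1 only where both bits are 1):
  011101110110110010011011
& 100110011001011110110111
--------------------------
  000100010000010010010011

Answer: 000100010000010010010011 (1115283)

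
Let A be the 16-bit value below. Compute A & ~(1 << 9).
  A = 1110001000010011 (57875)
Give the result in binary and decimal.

Mask = ~(1 << 9) = 1111110111111111
Bit 9 of A is 1, so AND-ing with the mask clears it to 0.
  1110001000010011
& 1111110111111111
------------------
  1110000000010011

Answer: 1110000000010011 (57363)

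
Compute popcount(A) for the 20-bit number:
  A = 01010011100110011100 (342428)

01010011100110011100
1-bits at positions (from bit 0 = LSB): 2, 3, 4, 7, 8, 11, 12, 13, 16, 18
Count = 10

Answer: 10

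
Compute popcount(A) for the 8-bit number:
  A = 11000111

11000111
1-bits at positions (from bit 0 = LSB): 0, 1, 2, 6, 7
Count = 5

Answer: 5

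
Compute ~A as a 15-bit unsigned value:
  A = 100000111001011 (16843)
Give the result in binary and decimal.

Flip each bit (0->1, 1->0):
  100000111001011
  011111000110100

Answer: 011111000110100 (15924)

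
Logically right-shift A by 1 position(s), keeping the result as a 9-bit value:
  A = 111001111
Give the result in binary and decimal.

Logical shift right by 1: drop the bottom 1 bit(s), prepend 1 zero(s) on the left.
  111001111  ->  keep [11100111], discard [1], prepend 0
= 011100111

Answer: 011100111 (231)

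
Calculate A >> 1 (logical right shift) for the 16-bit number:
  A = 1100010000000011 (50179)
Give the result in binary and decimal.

Logical shift right by 1: drop the bottom 1 bit(s), prepend 1 zero(s) on the left.
  1100010000000011  ->  keep [110001000000001], discard [1], prepend 0
= 0110001000000001

Answer: 0110001000000001 (25089)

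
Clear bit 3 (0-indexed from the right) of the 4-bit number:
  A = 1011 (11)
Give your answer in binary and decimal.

Mask = ~(1 << 3) = 0111
Bit 3 of A is 1, so AND-ing with the mask clears it to 0.
  1011
& 0111
------
  0011

Answer: 0011 (3)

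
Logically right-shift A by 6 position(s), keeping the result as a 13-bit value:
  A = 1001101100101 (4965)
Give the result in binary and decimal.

Logical shift right by 6: drop the bottom 6 bit(s), prepend 6 zero(s) on the left.
  1001101100101  ->  keep [1001101], discard [100101], prepend 000000
= 0000001001101

Answer: 0000001001101 (77)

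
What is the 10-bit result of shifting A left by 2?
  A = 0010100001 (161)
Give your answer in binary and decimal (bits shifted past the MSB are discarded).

Shift left by 2: drop the top 2 bit(s), append 2 zero(s) on the right.
  0010100001  ->  discard [00], keep [10100001], append 00
= 1010000100

Answer: 1010000100 (644)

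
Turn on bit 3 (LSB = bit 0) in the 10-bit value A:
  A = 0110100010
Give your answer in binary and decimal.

Mask = 1 << 3 = 0000001000
Bit 3 of A is 0, so OR-ing with the mask flips it to 1.
  0110100010
| 0000001000
------------
  0110101010

Answer: 0110101010 (426)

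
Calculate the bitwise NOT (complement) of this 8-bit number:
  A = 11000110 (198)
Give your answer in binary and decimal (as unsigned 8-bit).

Flip each bit (0->1, 1->0):
  11000110
  00111001

Answer: 00111001 (57)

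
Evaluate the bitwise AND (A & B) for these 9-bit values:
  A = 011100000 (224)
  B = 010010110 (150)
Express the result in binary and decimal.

Apply & to each column (1 only where both bits are 1):
  011100000
& 010010110
-----------
  010000000

Answer: 010000000 (128)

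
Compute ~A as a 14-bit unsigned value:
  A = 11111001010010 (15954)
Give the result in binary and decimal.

Flip each bit (0->1, 1->0):
  11111001010010
  00000110101101

Answer: 00000110101101 (429)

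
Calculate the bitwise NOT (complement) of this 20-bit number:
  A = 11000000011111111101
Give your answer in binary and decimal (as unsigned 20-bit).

Flip each bit (0->1, 1->0):
  11000000011111111101
  00111111100000000010

Answer: 00111111100000000010 (260098)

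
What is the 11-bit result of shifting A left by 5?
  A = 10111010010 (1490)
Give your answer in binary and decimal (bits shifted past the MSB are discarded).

Shift left by 5: drop the top 5 bit(s), append 5 zero(s) on the right.
  10111010010  ->  discard [10111], keep [010010], append 00000
= 01001000000

Answer: 01001000000 (576)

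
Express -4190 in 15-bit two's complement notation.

1. Binary of +4190:  001000001011110
2. Invert bits:     110111110100001
3. Add 1:           110111110100010

Answer: 110111110100010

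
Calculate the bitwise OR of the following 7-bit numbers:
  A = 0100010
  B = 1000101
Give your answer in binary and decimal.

Apply | to each column (1 where either bit is 1):
  0100010
| 1000101
---------
  1100111

Answer: 1100111 (103)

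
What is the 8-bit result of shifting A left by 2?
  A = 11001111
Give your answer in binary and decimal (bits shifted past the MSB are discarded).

Shift left by 2: drop the top 2 bit(s), append 2 zero(s) on the right.
  11001111  ->  discard [11], keep [001111], append 00
= 00111100

Answer: 00111100 (60)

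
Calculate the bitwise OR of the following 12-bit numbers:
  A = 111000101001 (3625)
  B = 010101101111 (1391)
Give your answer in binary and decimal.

Apply | to each column (1 where either bit is 1):
  111000101001
| 010101101111
--------------
  111101101111

Answer: 111101101111 (3951)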